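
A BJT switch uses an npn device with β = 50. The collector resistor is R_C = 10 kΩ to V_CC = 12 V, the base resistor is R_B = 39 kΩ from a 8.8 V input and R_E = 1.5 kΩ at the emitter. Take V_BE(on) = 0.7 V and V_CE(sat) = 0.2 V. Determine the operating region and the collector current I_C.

Assume active: I_B = (8.8 − 0.7)/(39 + 51×1.5) = 0.0701 mA, I_C = β·I_B = 3.51 mA.
Then V_CE = 12 − 3.51×10 − 3.58×1.5 = -28.4 V < 0.2 V — the active assumption fails.
Re-solve with V_CE = 0.2 V. KCL at the emitter: V_E/R_E = (V_BB−0.7−V_E)/R_B + (V_CC−0.2−V_E)/R_C, giving V_E = 1.75 V.
I_C = (V_CC − 0.2 − V_E)/R_C = (11.8 − 1.75)/10 = 1 mA.
Check: I_B = (8.1 − 1.75)/39 = 0.163 mA, and β·I_B = 8.14 mA > I_C, confirming saturation.

saturation; I_C ≈ 1 mA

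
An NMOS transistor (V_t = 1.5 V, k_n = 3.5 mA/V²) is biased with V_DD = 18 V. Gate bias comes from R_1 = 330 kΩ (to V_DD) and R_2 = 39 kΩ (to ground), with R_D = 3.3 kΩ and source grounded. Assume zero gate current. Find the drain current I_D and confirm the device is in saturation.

I_D ≈ 0.28 mA

V_G = V_DD·R_2/(R_1+R_2) = 18×39/369 = 1.9 V. With the source grounded, V_GS = V_G = 1.9 V.
Assume saturation: I_D = (k_n/2)(V_GS − V_t)² = (3.5/2)×(1.9 − 1.5)² = 1.75×0.402² = 0.283 mA.
V_DS = V_DD − I_D·R_D = 18 − 0.283×3.3 = 17.1 V.
Saturation requires V_DS ≥ V_GS − V_t = 0.402 V; 17.1 ≥ 0.402 ✓.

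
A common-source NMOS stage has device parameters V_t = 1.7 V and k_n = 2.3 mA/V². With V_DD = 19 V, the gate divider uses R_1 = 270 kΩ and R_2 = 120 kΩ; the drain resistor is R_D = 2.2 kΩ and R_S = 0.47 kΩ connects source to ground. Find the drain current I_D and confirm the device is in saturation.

V_G = V_DD·R_2/(R_1+R_2) = 19×120/390 = 5.85 V.
Assume saturation: I_D = (k_n/2)(V_GS − V_t)² with V_GS = V_G − I_D·R_S = 5.85 − 0.47·I_D.
Substituting gives 0.254·I_D² − 5.48·I_D + 19.8 = 0, with roots I_D = 4.58 or 17 mA.
The root I_D = 17 mA gives V_GS = -2.15 V ≤ V_t, so take I_D = 4.58 mA.
Then V_GS = 3.69 V and V_DS = V_DD − I_D(R_D+R_S) = 19 − 4.58×2.67 = 6.78 V.
Saturation requires V_DS ≥ V_GS − V_t = 1.99 V; 6.78 ≥ 1.99 ✓.

I_D ≈ 4.6 mA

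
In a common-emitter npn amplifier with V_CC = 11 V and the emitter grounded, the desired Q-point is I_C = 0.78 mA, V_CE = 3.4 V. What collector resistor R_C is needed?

Collector loop: V_CC = I_C·R_C + V_CE.
R_C = (V_CC − V_CE)/I_C = (11 − 3.4)/0.78 = 9.74 kΩ.

R_C ≈ 9.7 kΩ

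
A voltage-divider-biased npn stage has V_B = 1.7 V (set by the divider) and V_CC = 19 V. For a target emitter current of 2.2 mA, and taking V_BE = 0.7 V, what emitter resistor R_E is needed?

R_E ≈ 0.45 kΩ

V_E = V_B − V_BE = 1.7 − 0.7 = 1 V.
R_E = V_E / I_E = 1 / 2.2 = 0.455 kΩ.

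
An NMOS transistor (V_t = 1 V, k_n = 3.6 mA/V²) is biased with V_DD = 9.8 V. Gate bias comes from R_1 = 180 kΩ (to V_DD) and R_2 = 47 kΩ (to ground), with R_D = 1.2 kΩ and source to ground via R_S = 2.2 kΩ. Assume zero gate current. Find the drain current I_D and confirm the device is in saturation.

V_G = V_DD·R_2/(R_1+R_2) = 9.8×47/227 = 2.03 V.
Assume saturation: I_D = (k_n/2)(V_GS − V_t)² with V_GS = V_G − I_D·R_S = 2.03 − 2.2·I_D.
Substituting gives 8.71·I_D² − 9.15·I_D + 1.91 = 0, with roots I_D = 0.286 or 0.764 mA.
The root I_D = 0.764 mA gives V_GS = 0.349 V ≤ V_t, so take I_D = 0.286 mA.
Then V_GS = 1.4 V and V_DS = V_DD − I_D(R_D+R_S) = 9.8 − 0.286×3.4 = 8.83 V.
Saturation requires V_DS ≥ V_GS − V_t = 0.399 V; 8.83 ≥ 0.399 ✓.

I_D ≈ 0.29 mA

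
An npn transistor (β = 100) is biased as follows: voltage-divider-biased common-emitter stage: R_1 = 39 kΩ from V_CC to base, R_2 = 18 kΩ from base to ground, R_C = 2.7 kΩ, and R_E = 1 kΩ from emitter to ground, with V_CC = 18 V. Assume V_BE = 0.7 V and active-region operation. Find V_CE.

V_CE ≈ 1.7 V

Thevenize the base divider: V_Th = V_CC·R_2/(R_1+R_2) = 18×18/57 = 5.68 V, R_Th = R_1‖R_2 = 12.3 kΩ.
Base-emitter loop: V_Th = I_B·R_Th + V_BE + (β+1)I_B·R_E, so I_B = (5.68 − 0.7) / (12.3 + 101×1) = 0.044 mA.
I_C = β·I_B = 100×0.044 = 4.4 mA, and I_E = (β+1)I_B = 4.44 mA.
V_CE = V_CC − I_C·R_C − I_E·R_E = 18 − 4.4×2.7 − 4.44×1 = 1.68 V.
V_CE = 1.68 V > 0.2 V confirms active-region operation.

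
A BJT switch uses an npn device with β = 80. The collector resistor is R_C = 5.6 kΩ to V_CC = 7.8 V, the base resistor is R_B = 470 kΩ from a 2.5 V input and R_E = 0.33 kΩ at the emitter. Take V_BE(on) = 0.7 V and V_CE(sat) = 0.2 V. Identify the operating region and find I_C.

active; I_C ≈ 0.29 mA

Assume active. Base-emitter loop: I_B = (V_BB − V_BE)/(R_B + (β+1)R_E) = (2.5 − 0.7)/(470 + 81×0.33) = 0.00362 mA.
I_C = β·I_B = 80×0.00362 = 0.29 mA.
V_CE = V_CC − I_C·R_C − I_E·R_E = 7.8 − 0.29×5.6 − 0.294×0.33 = 6.08 V > V_CE(sat), so the active-region assumption holds.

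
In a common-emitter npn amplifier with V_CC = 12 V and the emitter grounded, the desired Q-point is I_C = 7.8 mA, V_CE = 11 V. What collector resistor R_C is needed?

R_C ≈ 0.13 kΩ

Collector loop: V_CC = I_C·R_C + V_CE.
R_C = (V_CC − V_CE)/I_C = (12 − 11)/7.8 = 0.128 kΩ.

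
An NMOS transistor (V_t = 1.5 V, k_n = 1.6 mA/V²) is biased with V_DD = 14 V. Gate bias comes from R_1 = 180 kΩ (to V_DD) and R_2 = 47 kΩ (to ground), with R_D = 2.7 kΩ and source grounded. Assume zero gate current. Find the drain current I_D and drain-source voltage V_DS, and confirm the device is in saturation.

I_D ≈ 1.6 mA, V_DS ≈ 9.8 V

V_G = V_DD·R_2/(R_1+R_2) = 14×47/227 = 2.9 V. With the source grounded, V_GS = V_G = 2.9 V.
Assume saturation: I_D = (k_n/2)(V_GS − V_t)² = (1.6/2)×(2.9 − 1.5)² = 0.8×1.4² = 1.57 mA.
V_DS = V_DD − I_D·R_D = 14 − 1.57×2.7 = 9.77 V.
Saturation requires V_DS ≥ V_GS − V_t = 1.4 V; 9.77 ≥ 1.4 ✓.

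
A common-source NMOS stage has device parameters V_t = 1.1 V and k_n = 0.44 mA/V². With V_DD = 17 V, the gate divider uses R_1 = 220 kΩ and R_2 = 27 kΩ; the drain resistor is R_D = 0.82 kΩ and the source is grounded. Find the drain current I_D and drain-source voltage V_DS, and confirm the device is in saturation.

V_G = V_DD·R_2/(R_1+R_2) = 17×27/247 = 1.86 V. With the source grounded, V_GS = V_G = 1.86 V.
Assume saturation: I_D = (k_n/2)(V_GS − V_t)² = (0.44/2)×(1.86 − 1.1)² = 0.22×0.758² = 0.127 mA.
V_DS = V_DD − I_D·R_D = 17 − 0.127×0.82 = 16.9 V.
Saturation requires V_DS ≥ V_GS − V_t = 0.758 V; 16.9 ≥ 0.758 ✓.

I_D ≈ 0.13 mA, V_DS ≈ 17 V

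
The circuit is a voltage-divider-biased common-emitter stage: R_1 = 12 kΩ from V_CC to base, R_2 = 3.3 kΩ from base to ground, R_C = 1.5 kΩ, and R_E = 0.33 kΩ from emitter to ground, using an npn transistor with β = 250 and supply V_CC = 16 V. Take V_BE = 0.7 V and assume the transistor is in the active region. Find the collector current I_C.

Thevenize the base divider: V_Th = V_CC·R_2/(R_1+R_2) = 16×3.3/15.3 = 3.45 V, R_Th = R_1‖R_2 = 2.59 kΩ.
Base-emitter loop: V_Th = I_B·R_Th + V_BE + (β+1)I_B·R_E, so I_B = (3.45 − 0.7) / (2.59 + 251×0.33) = 0.0322 mA.
I_C = β·I_B = 250×0.0322 = 8.05 mA, and I_E = (β+1)I_B = 8.08 mA.
V_CE = V_CC − I_C·R_C − I_E·R_E = 16 − 8.05×1.5 − 8.08×0.33 = 1.26 V.
V_CE = 1.26 V > 0.2 V confirms active-region operation.

I_C ≈ 8.1 mA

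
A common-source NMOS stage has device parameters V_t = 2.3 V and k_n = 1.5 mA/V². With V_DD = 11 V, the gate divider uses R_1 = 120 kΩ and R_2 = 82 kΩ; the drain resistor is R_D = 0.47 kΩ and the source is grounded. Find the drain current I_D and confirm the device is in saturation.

V_G = V_DD·R_2/(R_1+R_2) = 11×82/202 = 4.47 V. With the source grounded, V_GS = V_G = 4.47 V.
Assume saturation: I_D = (k_n/2)(V_GS − V_t)² = (1.5/2)×(4.47 − 2.3)² = 0.75×2.17² = 3.52 mA.
V_DS = V_DD − I_D·R_D = 11 − 3.52×0.47 = 9.35 V.
Saturation requires V_DS ≥ V_GS − V_t = 2.17 V; 9.35 ≥ 2.17 ✓.

I_D ≈ 3.5 mA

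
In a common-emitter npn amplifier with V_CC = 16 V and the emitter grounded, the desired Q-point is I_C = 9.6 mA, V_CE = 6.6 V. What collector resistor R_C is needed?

R_C ≈ 0.98 kΩ

Collector loop: V_CC = I_C·R_C + V_CE.
R_C = (V_CC − V_CE)/I_C = (16 − 6.6)/9.6 = 0.979 kΩ.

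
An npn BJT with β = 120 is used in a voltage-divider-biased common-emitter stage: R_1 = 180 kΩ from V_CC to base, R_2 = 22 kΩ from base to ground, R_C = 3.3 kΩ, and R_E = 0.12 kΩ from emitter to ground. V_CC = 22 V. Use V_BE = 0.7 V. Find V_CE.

V_CE ≈ 1.6 V

Thevenize the base divider: V_Th = V_CC·R_2/(R_1+R_2) = 22×22/202 = 2.4 V, R_Th = R_1‖R_2 = 19.6 kΩ.
Base-emitter loop: V_Th = I_B·R_Th + V_BE + (β+1)I_B·R_E, so I_B = (2.4 − 0.7) / (19.6 + 121×0.12) = 0.0497 mA.
I_C = β·I_B = 120×0.0497 = 5.96 mA, and I_E = (β+1)I_B = 6.01 mA.
V_CE = V_CC − I_C·R_C − I_E·R_E = 22 − 5.96×3.3 − 6.01×0.12 = 1.6 V.
V_CE = 1.6 V > 0.2 V confirms active-region operation.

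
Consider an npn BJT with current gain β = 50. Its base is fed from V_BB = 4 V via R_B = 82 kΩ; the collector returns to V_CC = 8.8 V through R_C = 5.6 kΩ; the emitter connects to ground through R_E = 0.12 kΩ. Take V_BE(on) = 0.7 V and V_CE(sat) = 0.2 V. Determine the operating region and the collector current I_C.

Assume active: I_B = (4 − 0.7)/(82 + 51×0.12) = 0.0374 mA, I_C = β·I_B = 1.87 mA.
Then V_CE = 8.8 − 1.87×5.6 − 1.91×0.12 = -1.91 V < 0.2 V — the active assumption fails.
Re-solve with V_CE = 0.2 V. KCL at the emitter: V_E/R_E = (V_BB−0.7−V_E)/R_B + (V_CC−0.2−V_E)/R_C, giving V_E = 0.185 V.
I_C = (V_CC − 0.2 − V_E)/R_C = (8.6 − 0.185)/5.6 = 1.5 mA.
Check: I_B = (3.3 − 0.185)/82 = 0.038 mA, and β·I_B = 1.9 mA > I_C, confirming saturation.

saturation; I_C ≈ 1.5 mA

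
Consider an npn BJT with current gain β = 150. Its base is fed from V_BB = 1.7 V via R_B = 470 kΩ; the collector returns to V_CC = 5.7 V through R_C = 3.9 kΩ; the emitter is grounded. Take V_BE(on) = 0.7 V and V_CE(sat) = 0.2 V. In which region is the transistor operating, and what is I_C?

Assume active. Base-emitter loop: I_B = (V_BB − V_BE)/R_B = (1.7 − 0.7)/470 = 0.00213 mA.
I_C = β·I_B = 150×0.00213 = 0.319 mA.
V_CE = V_CC − I_C·R_C = 5.7 − 0.319×3.9 = 4.46 V > V_CE(sat), so the active-region assumption holds.

active; I_C ≈ 0.32 mA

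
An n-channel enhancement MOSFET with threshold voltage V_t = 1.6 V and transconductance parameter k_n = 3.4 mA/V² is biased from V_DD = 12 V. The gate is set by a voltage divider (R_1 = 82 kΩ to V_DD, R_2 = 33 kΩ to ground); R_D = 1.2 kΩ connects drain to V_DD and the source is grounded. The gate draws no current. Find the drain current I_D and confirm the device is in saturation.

I_D ≈ 5.8 mA

V_G = V_DD·R_2/(R_1+R_2) = 12×33/115 = 3.44 V. With the source grounded, V_GS = V_G = 3.44 V.
Assume saturation: I_D = (k_n/2)(V_GS − V_t)² = (3.4/2)×(3.44 − 1.6)² = 1.7×1.84² = 5.78 mA.
V_DS = V_DD − I_D·R_D = 12 − 5.78×1.2 = 5.07 V.
Saturation requires V_DS ≥ V_GS − V_t = 1.84 V; 5.07 ≥ 1.84 ✓.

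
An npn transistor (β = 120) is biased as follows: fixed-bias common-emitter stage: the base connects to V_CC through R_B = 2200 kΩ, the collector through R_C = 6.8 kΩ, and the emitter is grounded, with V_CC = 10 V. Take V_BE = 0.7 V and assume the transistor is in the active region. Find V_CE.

V_CE ≈ 6.6 V

Base loop: V_CC = I_B·R_B + V_BE, so I_B = (10 − 0.7)/2200 kΩ = 0.00423 mA.
In the active region I_C = β·I_B = 120 × 0.00423 = 0.507 mA.
Collector loop: V_CE = V_CC − I_C·R_C = 10 − 0.507×6.8 = 6.55 V.
Since V_CE = 6.55 V > V_CE(sat) ≈ 0.2 V, the transistor is in the active region as assumed.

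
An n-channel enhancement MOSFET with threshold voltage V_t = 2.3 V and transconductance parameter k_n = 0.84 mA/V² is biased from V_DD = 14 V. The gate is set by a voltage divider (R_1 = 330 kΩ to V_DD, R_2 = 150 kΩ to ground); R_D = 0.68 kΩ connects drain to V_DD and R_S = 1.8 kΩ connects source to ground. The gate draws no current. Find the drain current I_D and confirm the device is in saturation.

I_D ≈ 0.53 mA

V_G = V_DD·R_2/(R_1+R_2) = 14×150/480 = 4.38 V.
Assume saturation: I_D = (k_n/2)(V_GS − V_t)² with V_GS = V_G − I_D·R_S = 4.38 − 1.8·I_D.
Substituting gives 1.36·I_D² − 4.14·I_D + 1.81 = 0, with roots I_D = 0.529 or 2.51 mA.
The root I_D = 2.51 mA gives V_GS = -0.145 V ≤ V_t, so take I_D = 0.529 mA.
Then V_GS = 3.42 V and V_DS = V_DD − I_D(R_D+R_S) = 14 − 0.529×2.48 = 12.7 V.
Saturation requires V_DS ≥ V_GS − V_t = 1.12 V; 12.7 ≥ 1.12 ✓.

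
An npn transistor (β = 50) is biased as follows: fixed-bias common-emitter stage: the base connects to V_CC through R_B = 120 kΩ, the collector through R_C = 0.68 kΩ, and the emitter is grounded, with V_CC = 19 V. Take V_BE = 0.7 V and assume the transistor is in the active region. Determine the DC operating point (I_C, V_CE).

Base loop: V_CC = I_B·R_B + V_BE, so I_B = (19 − 0.7)/120 kΩ = 0.152 mA.
In the active region I_C = β·I_B = 50 × 0.152 = 7.62 mA.
Collector loop: V_CE = V_CC − I_C·R_C = 19 − 7.62×0.68 = 13.8 V.
Since V_CE = 13.8 V > V_CE(sat) ≈ 0.2 V, the transistor is in the active region as assumed.

I_C ≈ 7.6 mA, V_CE ≈ 14 V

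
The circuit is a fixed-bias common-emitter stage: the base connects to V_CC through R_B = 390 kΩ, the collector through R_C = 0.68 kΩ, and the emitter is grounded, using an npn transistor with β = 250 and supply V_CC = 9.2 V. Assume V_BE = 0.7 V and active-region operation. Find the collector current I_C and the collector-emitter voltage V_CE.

Base loop: V_CC = I_B·R_B + V_BE, so I_B = (9.2 − 0.7)/390 kΩ = 0.0218 mA.
In the active region I_C = β·I_B = 250 × 0.0218 = 5.45 mA.
Collector loop: V_CE = V_CC − I_C·R_C = 9.2 − 5.45×0.68 = 5.49 V.
Since V_CE = 5.49 V > V_CE(sat) ≈ 0.2 V, the transistor is in the active region as assumed.

I_C ≈ 5.4 mA, V_CE ≈ 5.5 V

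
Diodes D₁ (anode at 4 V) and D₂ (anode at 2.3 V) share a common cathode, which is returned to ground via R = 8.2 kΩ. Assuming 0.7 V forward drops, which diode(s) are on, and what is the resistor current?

Only D₁ conducts; I_R ≈ 0.4 mA

Assume both conduct. Then node N would need to be at both 4−0.7 = 3.3 V and 2.3−0.7 = 1.6 V, which is impossible.
Assume only D₁ conducts: V_N = 4 − 0.7 = 3.3 V, so I_R = 3.3/8.2 = 0.402 mA.
Check D₂: its anode-to-cathode voltage is 2.3 − 3.3 = -1 V < 0.7 V, so it is off. The assumption is consistent.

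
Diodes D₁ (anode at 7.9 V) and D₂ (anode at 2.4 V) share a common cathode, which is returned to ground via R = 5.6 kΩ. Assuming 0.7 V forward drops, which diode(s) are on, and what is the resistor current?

Assume both conduct. Then node N would need to be at both 7.9−0.7 = 7.2 V and 2.4−0.7 = 1.7 V, which is impossible.
Assume only D₁ conducts: V_N = 7.9 − 0.7 = 7.2 V, so I_R = 7.2/5.6 = 1.29 mA.
Check D₂: its anode-to-cathode voltage is 2.4 − 7.2 = -4.8 V < 0.7 V, so it is off. The assumption is consistent.

Only D₁ conducts; I_R ≈ 1.3 mA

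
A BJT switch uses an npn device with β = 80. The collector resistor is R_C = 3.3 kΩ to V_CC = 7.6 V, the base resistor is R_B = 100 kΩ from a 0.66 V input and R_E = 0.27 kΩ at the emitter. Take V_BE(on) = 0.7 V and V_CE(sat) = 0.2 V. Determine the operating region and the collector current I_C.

V_BB = 0.66 V ≤ V_BE(on) = 0.7 V, so the base-emitter junction is not forward biased.
The transistor is in cutoff: I_B = I_C = 0.

cutoff; I_C ≈ 0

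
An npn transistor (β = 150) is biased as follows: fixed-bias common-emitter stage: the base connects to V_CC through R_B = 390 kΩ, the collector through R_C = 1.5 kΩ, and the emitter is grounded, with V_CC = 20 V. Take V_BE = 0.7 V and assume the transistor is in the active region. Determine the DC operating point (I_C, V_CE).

Base loop: V_CC = I_B·R_B + V_BE, so I_B = (20 − 0.7)/390 kΩ = 0.0495 mA.
In the active region I_C = β·I_B = 150 × 0.0495 = 7.42 mA.
Collector loop: V_CE = V_CC − I_C·R_C = 20 − 7.42×1.5 = 8.87 V.
Since V_CE = 8.87 V > V_CE(sat) ≈ 0.2 V, the transistor is in the active region as assumed.

I_C ≈ 7.4 mA, V_CE ≈ 8.9 V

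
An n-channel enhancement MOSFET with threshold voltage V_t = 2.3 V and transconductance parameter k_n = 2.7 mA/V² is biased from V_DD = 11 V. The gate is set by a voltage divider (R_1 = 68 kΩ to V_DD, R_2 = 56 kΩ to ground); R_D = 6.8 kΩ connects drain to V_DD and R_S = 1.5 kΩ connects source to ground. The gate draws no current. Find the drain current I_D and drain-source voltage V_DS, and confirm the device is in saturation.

V_G = V_DD·R_2/(R_1+R_2) = 11×56/124 = 4.97 V.
Assume saturation: I_D = (k_n/2)(V_GS − V_t)² with V_GS = V_G − I_D·R_S = 4.97 − 1.5·I_D.
Substituting gives 3.04·I_D² − 11.8·I_D + 9.61 = 0, with roots I_D = 1.16 or 2.73 mA.
The root I_D = 2.73 mA gives V_GS = 0.879 V ≤ V_t, so take I_D = 1.16 mA.
Then V_GS = 3.23 V and V_DS = V_DD − I_D(R_D+R_S) = 11 − 1.16×8.3 = 1.37 V.
Saturation requires V_DS ≥ V_GS − V_t = 0.927 V; 1.37 ≥ 0.927 ✓.

I_D ≈ 1.2 mA, V_DS ≈ 1.4 V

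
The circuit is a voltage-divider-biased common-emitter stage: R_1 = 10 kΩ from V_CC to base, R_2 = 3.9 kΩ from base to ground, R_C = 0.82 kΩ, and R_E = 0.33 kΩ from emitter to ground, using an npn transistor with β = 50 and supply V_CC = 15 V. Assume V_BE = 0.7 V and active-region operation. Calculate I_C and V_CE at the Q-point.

I_C ≈ 8.9 mA, V_CE ≈ 4.7 V

Thevenize the base divider: V_Th = V_CC·R_2/(R_1+R_2) = 15×3.9/13.9 = 4.21 V, R_Th = R_1‖R_2 = 2.81 kΩ.
Base-emitter loop: V_Th = I_B·R_Th + V_BE + (β+1)I_B·R_E, so I_B = (4.21 − 0.7) / (2.81 + 51×0.33) = 0.179 mA.
I_C = β·I_B = 50×0.179 = 8.93 mA, and I_E = (β+1)I_B = 9.11 mA.
V_CE = V_CC − I_C·R_C − I_E·R_E = 15 − 8.93×0.82 − 9.11×0.33 = 4.67 V.
V_CE = 4.67 V > 0.2 V confirms active-region operation.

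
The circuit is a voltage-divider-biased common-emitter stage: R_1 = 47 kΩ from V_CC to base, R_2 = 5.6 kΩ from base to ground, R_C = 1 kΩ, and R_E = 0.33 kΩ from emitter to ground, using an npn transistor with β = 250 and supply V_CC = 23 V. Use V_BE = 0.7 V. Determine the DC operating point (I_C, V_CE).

I_C ≈ 5 mA, V_CE ≈ 16 V

Thevenize the base divider: V_Th = V_CC·R_2/(R_1+R_2) = 23×5.6/52.6 = 2.45 V, R_Th = R_1‖R_2 = 5 kΩ.
Base-emitter loop: V_Th = I_B·R_Th + V_BE + (β+1)I_B·R_E, so I_B = (2.45 − 0.7) / (5 + 251×0.33) = 0.0199 mA.
I_C = β·I_B = 250×0.0199 = 4.98 mA, and I_E = (β+1)I_B = 5 mA.
V_CE = V_CC − I_C·R_C − I_E·R_E = 23 − 4.98×1 − 5×0.33 = 16.4 V.
V_CE = 16.4 V > 0.2 V confirms active-region operation.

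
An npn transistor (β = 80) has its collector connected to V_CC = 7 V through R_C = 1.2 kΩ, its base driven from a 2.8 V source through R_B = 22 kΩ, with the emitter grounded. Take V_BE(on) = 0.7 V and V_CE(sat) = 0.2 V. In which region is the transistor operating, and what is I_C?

Assume active: I_B = (2.8 − 0.7)/22 = 0.0955 mA, giving I_C = β·I_B = 7.64 mA.
But then V_CE = 7 − 7.64×1.2 = -2.16 V < V_CE(sat) = 0.2 V — impossible in the active region.
So the transistor is saturated. With V_CE = 0.2 V, I_C = (V_CC − 0.2)/R_C = 6.8/1.2 = 5.67 mA.
Check: β·I_B = 7.64 mA > I_C = 5.67 mA, confirming saturation.

saturation; I_C ≈ 5.7 mA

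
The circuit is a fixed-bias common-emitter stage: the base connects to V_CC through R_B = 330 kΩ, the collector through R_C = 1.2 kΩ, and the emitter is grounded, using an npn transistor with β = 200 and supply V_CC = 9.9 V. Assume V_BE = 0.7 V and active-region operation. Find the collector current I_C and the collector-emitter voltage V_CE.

Base loop: V_CC = I_B·R_B + V_BE, so I_B = (9.9 − 0.7)/330 kΩ = 0.0279 mA.
In the active region I_C = β·I_B = 200 × 0.0279 = 5.58 mA.
Collector loop: V_CE = V_CC − I_C·R_C = 9.9 − 5.58×1.2 = 3.21 V.
Since V_CE = 3.21 V > V_CE(sat) ≈ 0.2 V, the transistor is in the active region as assumed.

I_C ≈ 5.6 mA, V_CE ≈ 3.2 V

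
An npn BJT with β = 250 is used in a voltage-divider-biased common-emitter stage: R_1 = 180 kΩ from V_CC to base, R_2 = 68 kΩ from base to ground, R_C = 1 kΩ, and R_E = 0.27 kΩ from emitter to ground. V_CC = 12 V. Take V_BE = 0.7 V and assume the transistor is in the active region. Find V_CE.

V_CE ≈ 5 V

Thevenize the base divider: V_Th = V_CC·R_2/(R_1+R_2) = 12×68/248 = 3.29 V, R_Th = R_1‖R_2 = 49.4 kΩ.
Base-emitter loop: V_Th = I_B·R_Th + V_BE + (β+1)I_B·R_E, so I_B = (3.29 − 0.7) / (49.4 + 251×0.27) = 0.0221 mA.
I_C = β·I_B = 250×0.0221 = 5.53 mA, and I_E = (β+1)I_B = 5.55 mA.
V_CE = V_CC − I_C·R_C − I_E·R_E = 12 − 5.53×1 − 5.55×0.27 = 4.97 V.
V_CE = 4.97 V > 0.2 V confirms active-region operation.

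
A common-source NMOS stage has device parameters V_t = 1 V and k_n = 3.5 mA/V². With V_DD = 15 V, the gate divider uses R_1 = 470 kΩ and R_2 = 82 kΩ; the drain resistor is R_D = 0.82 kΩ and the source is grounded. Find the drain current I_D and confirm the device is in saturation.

V_G = V_DD·R_2/(R_1+R_2) = 15×82/552 = 2.23 V. With the source grounded, V_GS = V_G = 2.23 V.
Assume saturation: I_D = (k_n/2)(V_GS − V_t)² = (3.5/2)×(2.23 − 1)² = 1.75×1.23² = 2.64 mA.
V_DS = V_DD − I_D·R_D = 15 − 2.64×0.82 = 12.8 V.
Saturation requires V_DS ≥ V_GS − V_t = 1.23 V; 12.8 ≥ 1.23 ✓.

I_D ≈ 2.6 mA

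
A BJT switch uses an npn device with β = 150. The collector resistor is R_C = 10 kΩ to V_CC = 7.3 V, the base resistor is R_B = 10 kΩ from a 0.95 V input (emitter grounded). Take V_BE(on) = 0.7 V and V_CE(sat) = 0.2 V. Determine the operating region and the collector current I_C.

Assume active: I_B = (0.95 − 0.7)/10 = 0.025 mA, giving I_C = β·I_B = 3.75 mA.
But then V_CE = 7.3 − 3.75×10 = -30.2 V < V_CE(sat) = 0.2 V — impossible in the active region.
So the transistor is saturated. With V_CE = 0.2 V, I_C = (V_CC − 0.2)/R_C = 7.1/10 = 0.71 mA.
Check: β·I_B = 3.75 mA > I_C = 0.71 mA, confirming saturation.

saturation; I_C ≈ 0.71 mA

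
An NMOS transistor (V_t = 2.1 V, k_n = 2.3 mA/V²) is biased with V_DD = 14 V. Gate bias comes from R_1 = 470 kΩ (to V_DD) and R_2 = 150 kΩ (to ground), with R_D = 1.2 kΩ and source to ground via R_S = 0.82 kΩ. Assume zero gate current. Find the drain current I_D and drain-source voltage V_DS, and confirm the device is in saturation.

I_D ≈ 0.65 mA, V_DS ≈ 13 V

V_G = V_DD·R_2/(R_1+R_2) = 14×150/620 = 3.39 V.
Assume saturation: I_D = (k_n/2)(V_GS − V_t)² with V_GS = V_G − I_D·R_S = 3.39 − 0.82·I_D.
Substituting gives 0.773·I_D² − 3.43·I_D + 1.91 = 0, with roots I_D = 0.652 or 3.78 mA.
The root I_D = 3.78 mA gives V_GS = 0.287 V ≤ V_t, so take I_D = 0.652 mA.
Then V_GS = 2.85 V and V_DS = V_DD − I_D(R_D+R_S) = 14 − 0.652×2.02 = 12.7 V.
Saturation requires V_DS ≥ V_GS − V_t = 0.753 V; 12.7 ≥ 0.753 ✓.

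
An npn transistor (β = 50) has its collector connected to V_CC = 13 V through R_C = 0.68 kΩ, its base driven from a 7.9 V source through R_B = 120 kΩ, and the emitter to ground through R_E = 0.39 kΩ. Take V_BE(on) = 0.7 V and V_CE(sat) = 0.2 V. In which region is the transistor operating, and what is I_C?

active; I_C ≈ 2.6 mA

Assume active. Base-emitter loop: I_B = (V_BB − V_BE)/(R_B + (β+1)R_E) = (7.9 − 0.7)/(120 + 51×0.39) = 0.0515 mA.
I_C = β·I_B = 50×0.0515 = 2.57 mA.
V_CE = V_CC − I_C·R_C − I_E·R_E = 13 − 2.57×0.68 − 2.62×0.39 = 10.2 V > V_CE(sat), so the active-region assumption holds.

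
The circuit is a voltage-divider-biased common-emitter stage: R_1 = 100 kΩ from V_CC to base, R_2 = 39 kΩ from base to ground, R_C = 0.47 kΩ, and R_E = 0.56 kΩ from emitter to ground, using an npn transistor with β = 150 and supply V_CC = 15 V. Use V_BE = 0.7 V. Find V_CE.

V_CE ≈ 10 V

Thevenize the base divider: V_Th = V_CC·R_2/(R_1+R_2) = 15×39/139 = 4.21 V, R_Th = R_1‖R_2 = 28.1 kΩ.
Base-emitter loop: V_Th = I_B·R_Th + V_BE + (β+1)I_B·R_E, so I_B = (4.21 − 0.7) / (28.1 + 151×0.56) = 0.0312 mA.
I_C = β·I_B = 150×0.0312 = 4.67 mA, and I_E = (β+1)I_B = 4.7 mA.
V_CE = V_CC − I_C·R_C − I_E·R_E = 15 − 4.67×0.47 − 4.7×0.56 = 10.2 V.
V_CE = 10.2 V > 0.2 V confirms active-region operation.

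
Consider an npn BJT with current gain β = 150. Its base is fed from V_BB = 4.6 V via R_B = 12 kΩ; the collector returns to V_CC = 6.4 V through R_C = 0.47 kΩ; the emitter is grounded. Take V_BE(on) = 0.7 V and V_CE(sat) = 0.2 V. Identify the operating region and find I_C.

saturation; I_C ≈ 13 mA

Assume active: I_B = (4.6 − 0.7)/12 = 0.325 mA, giving I_C = β·I_B = 48.7 mA.
But then V_CE = 6.4 − 48.7×0.47 = -16.5 V < V_CE(sat) = 0.2 V — impossible in the active region.
So the transistor is saturated. With V_CE = 0.2 V, I_C = (V_CC − 0.2)/R_C = 6.2/0.47 = 13.2 mA.
Check: β·I_B = 48.7 mA > I_C = 13.2 mA, confirming saturation.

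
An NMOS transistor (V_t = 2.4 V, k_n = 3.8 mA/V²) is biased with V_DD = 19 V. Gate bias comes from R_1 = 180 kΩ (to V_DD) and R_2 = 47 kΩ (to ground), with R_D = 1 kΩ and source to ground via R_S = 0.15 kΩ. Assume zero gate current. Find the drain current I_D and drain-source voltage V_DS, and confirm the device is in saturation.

I_D ≈ 2.5 mA, V_DS ≈ 16 V

V_G = V_DD·R_2/(R_1+R_2) = 19×47/227 = 3.93 V.
Assume saturation: I_D = (k_n/2)(V_GS − V_t)² with V_GS = V_G − I_D·R_S = 3.93 − 0.15·I_D.
Substituting gives 0.0427·I_D² − 1.87·I_D + 4.47 = 0, with roots I_D = 2.53 or 41.3 mA.
The root I_D = 41.3 mA gives V_GS = -2.26 V ≤ V_t, so take I_D = 2.53 mA.
Then V_GS = 3.55 V and V_DS = V_DD − I_D(R_D+R_S) = 19 − 2.53×1.15 = 16.1 V.
Saturation requires V_DS ≥ V_GS − V_t = 1.15 V; 16.1 ≥ 1.15 ✓.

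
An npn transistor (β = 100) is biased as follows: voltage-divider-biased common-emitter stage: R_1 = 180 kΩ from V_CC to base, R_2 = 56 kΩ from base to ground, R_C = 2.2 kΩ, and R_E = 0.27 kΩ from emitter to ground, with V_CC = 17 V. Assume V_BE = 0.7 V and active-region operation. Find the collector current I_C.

I_C ≈ 4.8 mA

Thevenize the base divider: V_Th = V_CC·R_2/(R_1+R_2) = 17×56/236 = 4.03 V, R_Th = R_1‖R_2 = 42.7 kΩ.
Base-emitter loop: V_Th = I_B·R_Th + V_BE + (β+1)I_B·R_E, so I_B = (4.03 − 0.7) / (42.7 + 101×0.27) = 0.0476 mA.
I_C = β·I_B = 100×0.0476 = 4.76 mA, and I_E = (β+1)I_B = 4.81 mA.
V_CE = V_CC − I_C·R_C − I_E·R_E = 17 − 4.76×2.2 − 4.81×0.27 = 5.22 V.
V_CE = 5.22 V > 0.2 V confirms active-region operation.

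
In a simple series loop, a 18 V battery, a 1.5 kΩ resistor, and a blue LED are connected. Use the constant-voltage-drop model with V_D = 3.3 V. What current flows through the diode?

I ≈ 9.8 mA

KVL around the loop: 18 = V_D + I·R = 3.3 + I × 1.5 kΩ.
So I = (18 − 3.3) / 1.5 kΩ = 14.7 / 1.5 = 9.8 mA.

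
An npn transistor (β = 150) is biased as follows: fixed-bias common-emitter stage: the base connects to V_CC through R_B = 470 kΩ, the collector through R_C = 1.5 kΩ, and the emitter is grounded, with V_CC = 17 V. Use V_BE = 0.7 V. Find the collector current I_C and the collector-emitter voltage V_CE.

Base loop: V_CC = I_B·R_B + V_BE, so I_B = (17 − 0.7)/470 kΩ = 0.0347 mA.
In the active region I_C = β·I_B = 150 × 0.0347 = 5.2 mA.
Collector loop: V_CE = V_CC − I_C·R_C = 17 − 5.2×1.5 = 9.2 V.
Since V_CE = 9.2 V > V_CE(sat) ≈ 0.2 V, the transistor is in the active region as assumed.

I_C ≈ 5.2 mA, V_CE ≈ 9.2 V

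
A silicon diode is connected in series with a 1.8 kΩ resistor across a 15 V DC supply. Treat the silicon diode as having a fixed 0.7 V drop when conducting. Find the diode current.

I ≈ 7.9 mA

KVL around the loop: 15 = V_D + I·R = 0.7 + I × 1.8 kΩ.
So I = (15 − 0.7) / 1.8 kΩ = 14.3 / 1.8 = 7.94 mA.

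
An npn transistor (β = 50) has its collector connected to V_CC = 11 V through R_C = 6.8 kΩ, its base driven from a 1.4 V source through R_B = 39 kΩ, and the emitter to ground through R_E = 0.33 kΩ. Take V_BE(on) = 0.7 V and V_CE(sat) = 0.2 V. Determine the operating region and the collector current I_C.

Assume active. Base-emitter loop: I_B = (V_BB − V_BE)/(R_B + (β+1)R_E) = (1.4 − 0.7)/(39 + 51×0.33) = 0.0125 mA.
I_C = β·I_B = 50×0.0125 = 0.627 mA.
V_CE = V_CC − I_C·R_C − I_E·R_E = 11 − 0.627×6.8 − 0.639×0.33 = 6.53 V > V_CE(sat), so the active-region assumption holds.

active; I_C ≈ 0.63 mA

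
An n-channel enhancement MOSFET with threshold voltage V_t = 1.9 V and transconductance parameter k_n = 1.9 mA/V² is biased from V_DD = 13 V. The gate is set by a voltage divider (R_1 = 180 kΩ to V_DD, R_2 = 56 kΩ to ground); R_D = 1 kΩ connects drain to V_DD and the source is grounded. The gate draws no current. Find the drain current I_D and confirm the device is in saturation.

I_D ≈ 1.3 mA

V_G = V_DD·R_2/(R_1+R_2) = 13×56/236 = 3.08 V. With the source grounded, V_GS = V_G = 3.08 V.
Assume saturation: I_D = (k_n/2)(V_GS − V_t)² = (1.9/2)×(3.08 − 1.9)² = 0.95×1.18² = 1.33 mA.
V_DS = V_DD − I_D·R_D = 13 − 1.33×1 = 11.7 V.
Saturation requires V_DS ≥ V_GS − V_t = 1.18 V; 11.7 ≥ 1.18 ✓.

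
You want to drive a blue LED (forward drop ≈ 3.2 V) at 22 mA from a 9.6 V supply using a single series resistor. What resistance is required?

The resistor drops V_S − V_D = 9.6 − 3.2 = 6.4 V at 22 mA.
R = 6.4 V / 22 mA = 0.291 kΩ.

R ≈ 0.29 kΩ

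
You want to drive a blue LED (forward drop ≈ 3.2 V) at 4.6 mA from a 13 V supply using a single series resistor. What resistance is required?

R ≈ 2.1 kΩ

The resistor drops V_S − V_D = 13 − 3.2 = 9.8 V at 4.6 mA.
R = 9.8 V / 4.6 mA = 2.13 kΩ.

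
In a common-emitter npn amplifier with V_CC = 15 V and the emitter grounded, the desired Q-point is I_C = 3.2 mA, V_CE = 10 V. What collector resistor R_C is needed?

R_C ≈ 1.6 kΩ

Collector loop: V_CC = I_C·R_C + V_CE.
R_C = (V_CC − V_CE)/I_C = (15 − 10)/3.2 = 1.56 kΩ.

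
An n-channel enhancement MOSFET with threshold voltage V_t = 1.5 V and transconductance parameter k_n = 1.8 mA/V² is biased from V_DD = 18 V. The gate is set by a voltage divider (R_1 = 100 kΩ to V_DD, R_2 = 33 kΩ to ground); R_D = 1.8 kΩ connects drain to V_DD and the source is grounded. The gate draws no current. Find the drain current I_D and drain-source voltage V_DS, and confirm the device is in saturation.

I_D ≈ 7.9 mA, V_DS ≈ 3.7 V

V_G = V_DD·R_2/(R_1+R_2) = 18×33/133 = 4.47 V. With the source grounded, V_GS = V_G = 4.47 V.
Assume saturation: I_D = (k_n/2)(V_GS − V_t)² = (1.8/2)×(4.47 − 1.5)² = 0.9×2.97² = 7.92 mA.
V_DS = V_DD − I_D·R_D = 18 − 7.92×1.8 = 3.75 V.
Saturation requires V_DS ≥ V_GS − V_t = 2.97 V; 3.75 ≥ 2.97 ✓.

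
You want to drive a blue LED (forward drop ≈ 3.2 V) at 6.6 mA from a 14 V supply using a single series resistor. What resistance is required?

The resistor drops V_S − V_D = 14 − 3.2 = 10.8 V at 6.6 mA.
R = 10.8 V / 6.6 mA = 1.64 kΩ.

R ≈ 1.6 kΩ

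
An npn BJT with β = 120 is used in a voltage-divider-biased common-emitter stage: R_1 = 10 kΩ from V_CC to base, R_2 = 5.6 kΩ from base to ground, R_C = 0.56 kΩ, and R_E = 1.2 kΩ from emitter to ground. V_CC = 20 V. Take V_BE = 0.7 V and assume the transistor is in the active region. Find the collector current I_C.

Thevenize the base divider: V_Th = V_CC·R_2/(R_1+R_2) = 20×5.6/15.6 = 7.18 V, R_Th = R_1‖R_2 = 3.59 kΩ.
Base-emitter loop: V_Th = I_B·R_Th + V_BE + (β+1)I_B·R_E, so I_B = (7.18 − 0.7) / (3.59 + 121×1.2) = 0.0435 mA.
I_C = β·I_B = 120×0.0435 = 5.23 mA, and I_E = (β+1)I_B = 5.27 mA.
V_CE = V_CC − I_C·R_C − I_E·R_E = 20 − 5.23×0.56 − 5.27×1.2 = 10.8 V.
V_CE = 10.8 V > 0.2 V confirms active-region operation.

I_C ≈ 5.2 mA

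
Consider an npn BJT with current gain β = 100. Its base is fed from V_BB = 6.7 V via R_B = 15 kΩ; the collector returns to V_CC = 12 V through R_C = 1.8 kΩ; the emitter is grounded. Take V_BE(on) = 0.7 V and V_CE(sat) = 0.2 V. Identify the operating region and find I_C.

Assume active: I_B = (6.7 − 0.7)/15 = 0.4 mA, giving I_C = β·I_B = 40 mA.
But then V_CE = 12 − 40×1.8 = -60 V < V_CE(sat) = 0.2 V — impossible in the active region.
So the transistor is saturated. With V_CE = 0.2 V, I_C = (V_CC − 0.2)/R_C = 11.8/1.8 = 6.56 mA.
Check: β·I_B = 40 mA > I_C = 6.56 mA, confirming saturation.

saturation; I_C ≈ 6.6 mA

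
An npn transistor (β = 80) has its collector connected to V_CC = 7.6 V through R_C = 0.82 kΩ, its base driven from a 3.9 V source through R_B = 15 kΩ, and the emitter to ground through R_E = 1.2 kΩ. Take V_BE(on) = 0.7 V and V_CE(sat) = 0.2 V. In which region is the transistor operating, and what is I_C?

Assume active. Base-emitter loop: I_B = (V_BB − V_BE)/(R_B + (β+1)R_E) = (3.9 − 0.7)/(15 + 81×1.2) = 0.0285 mA.
I_C = β·I_B = 80×0.0285 = 2.28 mA.
V_CE = V_CC − I_C·R_C − I_E·R_E = 7.6 − 2.28×0.82 − 2.31×1.2 = 2.96 V > V_CE(sat), so the active-region assumption holds.

active; I_C ≈ 2.3 mA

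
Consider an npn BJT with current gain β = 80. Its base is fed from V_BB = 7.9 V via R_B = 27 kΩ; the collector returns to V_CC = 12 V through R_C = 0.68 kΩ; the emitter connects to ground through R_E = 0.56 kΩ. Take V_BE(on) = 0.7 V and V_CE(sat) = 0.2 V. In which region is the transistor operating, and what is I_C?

Assume active. Base-emitter loop: I_B = (V_BB − V_BE)/(R_B + (β+1)R_E) = (7.9 − 0.7)/(27 + 81×0.56) = 0.0995 mA.
I_C = β·I_B = 80×0.0995 = 7.96 mA.
V_CE = V_CC − I_C·R_C − I_E·R_E = 12 − 7.96×0.68 − 8.06×0.56 = 2.07 V > V_CE(sat), so the active-region assumption holds.

active; I_C ≈ 8 mA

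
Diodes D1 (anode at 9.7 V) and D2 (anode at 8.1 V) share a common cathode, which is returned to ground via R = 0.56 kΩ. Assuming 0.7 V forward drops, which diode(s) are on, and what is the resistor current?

Assume both conduct. Then node N would need to be at both 9.7−0.7 = 9 V and 8.1−0.7 = 7.4 V, which is impossible.
Assume only D1 conducts: V_N = 9.7 − 0.7 = 9 V, so I_R = 9/0.56 = 16.1 mA.
Check D2: its anode-to-cathode voltage is 8.1 − 9 = -0.9 V < 0.7 V, so it is off. The assumption is consistent.

Only D1 conducts; I_R ≈ 16 mA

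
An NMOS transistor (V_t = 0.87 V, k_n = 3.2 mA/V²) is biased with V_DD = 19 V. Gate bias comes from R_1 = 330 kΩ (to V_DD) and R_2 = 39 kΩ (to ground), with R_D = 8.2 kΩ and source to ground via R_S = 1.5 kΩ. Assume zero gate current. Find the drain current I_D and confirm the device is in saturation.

I_D ≈ 0.42 mA

V_G = V_DD·R_2/(R_1+R_2) = 19×39/369 = 2.01 V.
Assume saturation: I_D = (k_n/2)(V_GS − V_t)² with V_GS = V_G − I_D·R_S = 2.01 − 1.5·I_D.
Substituting gives 3.6·I_D² − 6.46·I_D + 2.07 = 0, with roots I_D = 0.418 or 1.38 mA.
The root I_D = 1.38 mA gives V_GS = -0.0578 V ≤ V_t, so take I_D = 0.418 mA.
Then V_GS = 1.38 V and V_DS = V_DD − I_D(R_D+R_S) = 19 − 0.418×9.7 = 14.9 V.
Saturation requires V_DS ≥ V_GS − V_t = 0.511 V; 14.9 ≥ 0.511 ✓.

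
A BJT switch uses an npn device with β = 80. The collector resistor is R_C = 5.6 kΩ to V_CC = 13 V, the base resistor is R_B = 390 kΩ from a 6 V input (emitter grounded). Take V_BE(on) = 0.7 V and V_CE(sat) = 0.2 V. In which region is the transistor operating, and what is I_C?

Assume active. Base-emitter loop: I_B = (V_BB − V_BE)/R_B = (6 − 0.7)/390 = 0.0136 mA.
I_C = β·I_B = 80×0.0136 = 1.09 mA.
V_CE = V_CC − I_C·R_C = 13 − 1.09×5.6 = 6.91 V > V_CE(sat), so the active-region assumption holds.

active; I_C ≈ 1.1 mA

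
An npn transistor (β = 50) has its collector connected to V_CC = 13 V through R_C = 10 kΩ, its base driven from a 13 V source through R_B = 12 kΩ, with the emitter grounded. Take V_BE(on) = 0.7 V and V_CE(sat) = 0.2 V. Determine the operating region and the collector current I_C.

Assume active: I_B = (13 − 0.7)/12 = 1.03 mA, giving I_C = β·I_B = 51.3 mA.
But then V_CE = 13 − 51.3×10 = -500 V < V_CE(sat) = 0.2 V — impossible in the active region.
So the transistor is saturated. With V_CE = 0.2 V, I_C = (V_CC − 0.2)/R_C = 12.8/10 = 1.28 mA.
Check: β·I_B = 51.3 mA > I_C = 1.28 mA, confirming saturation.

saturation; I_C ≈ 1.3 mA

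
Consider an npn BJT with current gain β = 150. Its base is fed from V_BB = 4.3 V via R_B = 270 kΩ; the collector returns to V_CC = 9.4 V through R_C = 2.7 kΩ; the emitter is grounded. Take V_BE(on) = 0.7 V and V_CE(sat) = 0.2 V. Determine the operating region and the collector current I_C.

active; I_C ≈ 2 mA

Assume active. Base-emitter loop: I_B = (V_BB − V_BE)/R_B = (4.3 − 0.7)/270 = 0.0133 mA.
I_C = β·I_B = 150×0.0133 = 2 mA.
V_CE = V_CC − I_C·R_C = 9.4 − 2×2.7 = 4 V > V_CE(sat), so the active-region assumption holds.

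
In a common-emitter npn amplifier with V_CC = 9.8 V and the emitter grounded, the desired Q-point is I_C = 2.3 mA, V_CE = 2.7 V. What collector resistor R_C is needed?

Collector loop: V_CC = I_C·R_C + V_CE.
R_C = (V_CC − V_CE)/I_C = (9.8 − 2.7)/2.3 = 3.09 kΩ.

R_C ≈ 3.1 kΩ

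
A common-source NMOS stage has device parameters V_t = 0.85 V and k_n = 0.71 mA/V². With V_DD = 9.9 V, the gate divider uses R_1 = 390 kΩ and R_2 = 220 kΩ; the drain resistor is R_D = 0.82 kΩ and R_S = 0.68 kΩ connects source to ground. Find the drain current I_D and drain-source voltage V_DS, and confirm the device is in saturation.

V_G = V_DD·R_2/(R_1+R_2) = 9.9×220/610 = 3.57 V.
Assume saturation: I_D = (k_n/2)(V_GS − V_t)² with V_GS = V_G − I_D·R_S = 3.57 − 0.68·I_D.
Substituting gives 0.164·I_D² − 2.31·I_D + 2.63 = 0, with roots I_D = 1.25 or 12.8 mA.
The root I_D = 12.8 mA gives V_GS = -5.17 V ≤ V_t, so take I_D = 1.25 mA.
Then V_GS = 2.72 V and V_DS = V_DD − I_D(R_D+R_S) = 9.9 − 1.25×1.5 = 8.03 V.
Saturation requires V_DS ≥ V_GS − V_t = 1.87 V; 8.03 ≥ 1.87 ✓.

I_D ≈ 1.2 mA, V_DS ≈ 8 V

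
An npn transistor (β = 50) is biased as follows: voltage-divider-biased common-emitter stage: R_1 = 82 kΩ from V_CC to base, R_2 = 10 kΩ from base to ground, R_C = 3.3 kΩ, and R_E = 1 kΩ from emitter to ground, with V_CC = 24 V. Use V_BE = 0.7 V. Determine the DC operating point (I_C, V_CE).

I_C ≈ 1.6 mA, V_CE ≈ 17 V

Thevenize the base divider: V_Th = V_CC·R_2/(R_1+R_2) = 24×10/92 = 2.61 V, R_Th = R_1‖R_2 = 8.91 kΩ.
Base-emitter loop: V_Th = I_B·R_Th + V_BE + (β+1)I_B·R_E, so I_B = (2.61 − 0.7) / (8.91 + 51×1) = 0.0319 mA.
I_C = β·I_B = 50×0.0319 = 1.59 mA, and I_E = (β+1)I_B = 1.62 mA.
V_CE = V_CC − I_C·R_C − I_E·R_E = 24 − 1.59×3.3 − 1.62×1 = 17.1 V.
V_CE = 17.1 V > 0.2 V confirms active-region operation.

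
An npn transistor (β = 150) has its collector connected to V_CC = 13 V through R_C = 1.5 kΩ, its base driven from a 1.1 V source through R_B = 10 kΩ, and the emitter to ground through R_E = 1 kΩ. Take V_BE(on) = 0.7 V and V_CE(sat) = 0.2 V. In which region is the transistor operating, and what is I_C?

active; I_C ≈ 0.37 mA

Assume active. Base-emitter loop: I_B = (V_BB − V_BE)/(R_B + (β+1)R_E) = (1.1 − 0.7)/(10 + 151×1) = 0.00248 mA.
I_C = β·I_B = 150×0.00248 = 0.373 mA.
V_CE = V_CC − I_C·R_C − I_E·R_E = 13 − 0.373×1.5 − 0.375×1 = 12.1 V > V_CE(sat), so the active-region assumption holds.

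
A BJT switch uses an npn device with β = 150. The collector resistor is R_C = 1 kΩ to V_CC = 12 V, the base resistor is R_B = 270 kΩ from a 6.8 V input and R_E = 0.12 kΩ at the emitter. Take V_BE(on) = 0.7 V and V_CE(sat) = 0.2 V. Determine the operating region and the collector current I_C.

active; I_C ≈ 3.2 mA

Assume active. Base-emitter loop: I_B = (V_BB − V_BE)/(R_B + (β+1)R_E) = (6.8 − 0.7)/(270 + 151×0.12) = 0.0212 mA.
I_C = β·I_B = 150×0.0212 = 3.18 mA.
V_CE = V_CC − I_C·R_C − I_E·R_E = 12 − 3.18×1 − 3.2×0.12 = 8.44 V > V_CE(sat), so the active-region assumption holds.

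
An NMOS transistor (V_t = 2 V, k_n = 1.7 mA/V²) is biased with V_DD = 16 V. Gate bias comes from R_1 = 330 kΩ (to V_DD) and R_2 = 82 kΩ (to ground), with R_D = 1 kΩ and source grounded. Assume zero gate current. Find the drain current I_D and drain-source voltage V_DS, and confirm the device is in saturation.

V_G = V_DD·R_2/(R_1+R_2) = 16×82/412 = 3.18 V. With the source grounded, V_GS = V_G = 3.18 V.
Assume saturation: I_D = (k_n/2)(V_GS − V_t)² = (1.7/2)×(3.18 − 2)² = 0.85×1.18² = 1.19 mA.
V_DS = V_DD − I_D·R_D = 16 − 1.19×1 = 14.8 V.
Saturation requires V_DS ≥ V_GS − V_t = 1.18 V; 14.8 ≥ 1.18 ✓.

I_D ≈ 1.2 mA, V_DS ≈ 15 V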